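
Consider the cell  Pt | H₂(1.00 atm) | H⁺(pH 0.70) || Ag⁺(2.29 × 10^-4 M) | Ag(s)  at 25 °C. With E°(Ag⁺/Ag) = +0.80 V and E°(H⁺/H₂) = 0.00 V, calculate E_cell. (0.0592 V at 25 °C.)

The Ag⁺/Ag couple is the cathode, so E°_cell = 0.80 V; n = 2.
[H⁺] = 10^(−0.70) = 0.20 M, and Q = [H⁺]^2 / ([Ag⁺]^2·P(H₂)) = 7.59 × 10^5.
E = E° − (0.0592/2) log Q = 0.80 − (0.0592/2)(5.880) = 0.626 V.

0.63 V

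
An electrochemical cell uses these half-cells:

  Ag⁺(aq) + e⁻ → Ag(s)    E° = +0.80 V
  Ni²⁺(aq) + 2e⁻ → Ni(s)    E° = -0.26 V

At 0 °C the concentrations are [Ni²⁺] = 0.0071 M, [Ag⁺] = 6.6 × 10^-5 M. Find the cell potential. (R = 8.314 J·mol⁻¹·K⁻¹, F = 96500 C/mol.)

0.892 V

The Ag⁺/Ag couple has the higher reduction potential and acts as the cathode, so E°_cell = +0.80 − (-0.26) = 1.06 V.
Balancing electrons gives n = 2; the reaction quotient is Q = [Ni²⁺]/[Ag⁺]^2 = 1.63 × 10^6.
E = E° − (RT/nF) ln Q = 1.06 − (8.314×273)/(2×96500) × (14.304) = 1.060 − 0.168 = 0.892 V.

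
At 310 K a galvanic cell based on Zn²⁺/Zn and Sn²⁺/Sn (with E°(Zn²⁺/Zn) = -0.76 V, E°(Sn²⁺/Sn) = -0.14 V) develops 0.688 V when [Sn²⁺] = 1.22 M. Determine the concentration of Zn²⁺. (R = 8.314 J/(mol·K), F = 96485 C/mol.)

From the Nernst equation, ln Q = nF(E° − E)/RT = 2×96485×(0.62 − 0.688)/(8.314×310) = -5.091, so Q = 0.00615.
With Q = [Zn²⁺]/[Sn²⁺] and the known concentrations, [Zn²⁺] in the numerator gives [Zn²⁺] = 0.0075 M.

0.0075 M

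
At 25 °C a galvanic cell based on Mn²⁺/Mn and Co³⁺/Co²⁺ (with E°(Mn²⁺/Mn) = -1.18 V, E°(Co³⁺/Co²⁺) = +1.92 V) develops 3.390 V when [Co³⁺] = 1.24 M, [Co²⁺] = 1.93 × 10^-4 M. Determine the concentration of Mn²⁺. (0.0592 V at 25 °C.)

From the Nernst equation, log Q = n(E° − E)/0.0592 = 2(3.10 − 3.390)/0.0592 = -9.797, so Q = 1.59 × 10^-10.
With Q = [Mn²⁺]·[Co²⁺]^2/[Co³⁺]^2 and the known concentrations, [Mn²⁺] in the numerator gives [Mn²⁺] = 0.0066 M.

0.0066 M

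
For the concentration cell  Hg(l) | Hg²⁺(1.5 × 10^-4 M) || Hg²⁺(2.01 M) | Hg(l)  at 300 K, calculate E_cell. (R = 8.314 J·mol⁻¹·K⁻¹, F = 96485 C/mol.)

Both half-cells are Hg²⁺/Hg, so E°_cell = 0. The concentrated side is the cathode; the cell reaction moves Hg²⁺ from high to low concentration with n = 2.
Q = [Hg²⁺]_dilute/[Hg²⁺]_conc = 1.5 × 10^-4/2.01 = 7.46 × 10^-5.
E = 0 − (RT/nF) ln Q = −((8.314×300)/(2×96485))(-9.503) = 0.1228 V.

0.12 V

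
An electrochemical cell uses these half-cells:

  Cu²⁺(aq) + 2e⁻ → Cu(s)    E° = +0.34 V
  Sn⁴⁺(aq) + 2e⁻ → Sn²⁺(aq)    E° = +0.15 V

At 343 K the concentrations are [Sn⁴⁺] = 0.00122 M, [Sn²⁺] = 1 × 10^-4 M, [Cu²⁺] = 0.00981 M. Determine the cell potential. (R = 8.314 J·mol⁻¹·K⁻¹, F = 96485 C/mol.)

0.085 V

The Cu²⁺/Cu couple has the higher reduction potential and acts as the cathode, so E°_cell = +0.34 − (+0.15) = 0.19 V.
Balancing electrons gives n = 2; the reaction quotient is Q = [Sn⁴⁺]/([Sn²⁺]·[Cu²⁺]) = 1240.
E = E° − (RT/nF) ln Q = 0.19 − (8.314×343)/(2×96485) × (7.126) = 0.190 − 0.105 = 0.085 V.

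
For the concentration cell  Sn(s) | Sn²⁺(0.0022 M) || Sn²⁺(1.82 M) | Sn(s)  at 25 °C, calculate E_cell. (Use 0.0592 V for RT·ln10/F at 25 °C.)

Both half-cells are Sn²⁺/Sn, so E°_cell = 0. The concentrated side is the cathode; the cell reaction moves Sn²⁺ from high to low concentration with n = 2.
Q = [Sn²⁺]_dilute/[Sn²⁺]_conc = 0.0022/1.82 = 0.00121.
E = 0 − (0.0592/2) log Q = −(0.0592/2)(-2.918) = 0.0864 V.

0.086 V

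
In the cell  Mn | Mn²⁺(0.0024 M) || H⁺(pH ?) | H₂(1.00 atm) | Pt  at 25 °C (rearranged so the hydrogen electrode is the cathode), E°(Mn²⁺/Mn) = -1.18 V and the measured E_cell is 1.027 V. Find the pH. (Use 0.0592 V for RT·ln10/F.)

pH = 3.89

E°_cell = 1.18 V and n = 2.
log Q = n(E° − E)/0.0592 = 2×(1.18 − 1.027)/0.0592 = 5.169.
With Q = [Mn²⁺]·P(H₂) / [H⁺]^2, solving for [H⁺] gives log[H⁺] = -3.894, so pH = 3.89.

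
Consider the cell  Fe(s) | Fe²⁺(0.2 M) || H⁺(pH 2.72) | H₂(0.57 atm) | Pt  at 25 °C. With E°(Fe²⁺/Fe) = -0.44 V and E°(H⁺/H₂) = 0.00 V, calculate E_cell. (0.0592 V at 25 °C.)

0.31 V

The hydrogen couple is the cathode, so E°_cell = 0.44 V; n = 2.
[H⁺] = 10^(−2.72) = 0.0019 M, and Q = [Fe²⁺]·P(H₂) / [H⁺]^2 = 3.14 × 10^4.
E = E° − (0.0592/2) log Q = 0.44 − (0.0592/2)(4.497) = 0.307 V.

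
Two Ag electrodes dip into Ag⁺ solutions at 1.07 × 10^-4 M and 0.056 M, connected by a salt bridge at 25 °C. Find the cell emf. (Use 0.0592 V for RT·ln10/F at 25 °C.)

0.16 V

Both half-cells are Ag⁺/Ag, so E°_cell = 0. The concentrated side is the cathode; the cell reaction moves Ag⁺ from high to low concentration with n = 1.
Q = [Ag⁺]_dilute/[Ag⁺]_conc = 1.07 × 10^-4/0.056 = 0.00191.
E = 0 − (0.0592/1) log Q = −(0.0592/1)(-2.719) = 0.1610 V.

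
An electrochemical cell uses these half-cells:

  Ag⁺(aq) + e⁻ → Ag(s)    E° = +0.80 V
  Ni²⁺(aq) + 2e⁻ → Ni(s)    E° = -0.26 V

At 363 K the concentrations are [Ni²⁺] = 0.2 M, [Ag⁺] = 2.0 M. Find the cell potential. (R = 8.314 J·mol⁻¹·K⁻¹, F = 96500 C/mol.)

The Ag⁺/Ag couple has the higher reduction potential and acts as the cathode, so E°_cell = +0.80 − (-0.26) = 1.06 V.
Balancing electrons gives n = 2; the reaction quotient is Q = [Ni²⁺]/[Ag⁺]^2 = 0.0500.
E = E° − (RT/nF) ln Q = 1.06 − (8.314×363)/(2×96500) × (-2.996) = 1.060 + 0.047 = 1.107 V.

1.11 V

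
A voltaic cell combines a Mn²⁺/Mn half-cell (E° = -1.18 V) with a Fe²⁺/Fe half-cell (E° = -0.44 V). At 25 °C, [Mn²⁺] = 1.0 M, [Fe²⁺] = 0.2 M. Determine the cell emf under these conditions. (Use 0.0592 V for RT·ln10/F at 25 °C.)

0.719 V

The Fe²⁺/Fe couple has the higher reduction potential and acts as the cathode, so E°_cell = -0.44 − (-1.18) = 0.74 V.
Balancing electrons gives n = 2; the reaction quotient is Q = [Mn²⁺]/[Fe²⁺] = 5.00.
At 25 °C, E = E° − (0.0592/n) log Q = 0.74 − (0.0592/2)(0.699) = 0.740 − 0.021 = 0.719 V.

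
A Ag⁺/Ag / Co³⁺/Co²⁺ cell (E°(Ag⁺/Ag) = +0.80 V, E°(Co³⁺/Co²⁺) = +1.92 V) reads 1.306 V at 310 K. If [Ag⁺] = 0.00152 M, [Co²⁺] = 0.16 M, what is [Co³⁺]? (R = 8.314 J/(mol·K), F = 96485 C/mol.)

From the Nernst equation, ln Q = nF(E° − E)/RT = 1×96485×(1.12 − 1.306)/(8.314×310) = -6.963, so Q = 9.46 × 10^-4.
With Q = [Ag⁺]·[Co²⁺]/[Co³⁺] and the known concentrations, [Co³⁺] in the denominator gives [Co³⁺] = 0.26 M.

0.26 M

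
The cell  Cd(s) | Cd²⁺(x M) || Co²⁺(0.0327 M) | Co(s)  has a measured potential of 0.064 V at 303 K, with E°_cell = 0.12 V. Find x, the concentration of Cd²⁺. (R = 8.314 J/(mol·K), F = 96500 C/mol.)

From the Nernst equation, ln Q = nF(E° − E)/RT = 2×96500×(0.12 − 0.064)/(8.314×303) = 4.290, so Q = 73.0.
With Q = [Cd²⁺]/[Co²⁺] and the known concentrations, [Cd²⁺] in the numerator gives [Cd²⁺] = 2.4 M.

2.4 M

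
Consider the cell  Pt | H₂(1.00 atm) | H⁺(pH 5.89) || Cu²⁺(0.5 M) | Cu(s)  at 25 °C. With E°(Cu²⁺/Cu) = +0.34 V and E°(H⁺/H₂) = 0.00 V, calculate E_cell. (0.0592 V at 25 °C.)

The Cu²⁺/Cu couple is the cathode, so E°_cell = 0.34 V; n = 2.
[H⁺] = 10^(−5.89) = 1.3 × 10^-6 M, and Q = [H⁺]^2 / ([Cu²⁺]·P(H₂)) = 3.32 × 10^-12.
E = E° − (0.0592/2) log Q = 0.34 − (0.0592/2)(-11.479) = 0.680 V.

0.68 V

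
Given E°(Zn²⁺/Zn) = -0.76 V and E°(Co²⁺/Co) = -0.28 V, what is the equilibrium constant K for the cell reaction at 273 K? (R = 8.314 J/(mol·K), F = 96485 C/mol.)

E°_cell = -0.28 − (-0.76) = 0.48 V, with n = 2 electrons transferred.
At equilibrium E = 0, so the Nernst equation gives ln K = nFE°/RT = (2)(96485)(0.48)/((8.314)(273)) = 40.81.
K = e^40.81 = 5.3 × 10^17.

5.3 × 10^17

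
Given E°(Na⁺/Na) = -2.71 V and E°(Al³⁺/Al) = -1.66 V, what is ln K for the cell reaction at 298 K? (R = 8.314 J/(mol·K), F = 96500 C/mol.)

ln K = 122.7

E°_cell = -1.66 − (-2.71) = 1.05 V, with n = 3 electrons transferred.
At equilibrium E = 0, so the Nernst equation gives ln K = nFE°/RT = (3)(96500)(1.05)/((8.314)(298)) = 122.69.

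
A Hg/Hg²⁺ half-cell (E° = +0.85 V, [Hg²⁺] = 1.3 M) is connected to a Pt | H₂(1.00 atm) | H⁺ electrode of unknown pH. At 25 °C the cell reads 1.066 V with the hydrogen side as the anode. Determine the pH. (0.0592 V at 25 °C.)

E°_cell = 0.85 V and n = 2.
log Q = n(E° − E)/0.0592 = 2×(0.85 − 1.066)/0.0592 = -7.297.
With Q = [H⁺]^2 / ([Hg²⁺]·P(H₂)), solving for [H⁺] gives log[H⁺] = -3.592, so pH = 3.59.

pH = 3.59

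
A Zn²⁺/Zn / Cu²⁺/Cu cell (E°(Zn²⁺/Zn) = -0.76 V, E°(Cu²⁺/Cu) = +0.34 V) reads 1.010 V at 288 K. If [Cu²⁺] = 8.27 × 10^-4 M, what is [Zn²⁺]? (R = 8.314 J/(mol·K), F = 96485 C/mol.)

From the Nernst equation, ln Q = nF(E° − E)/RT = 2×96485×(1.10 − 1.010)/(8.314×288) = 7.253, so Q = 1410.
With Q = [Zn²⁺]/[Cu²⁺] and the known concentrations, [Zn²⁺] in the numerator gives [Zn²⁺] = 1.2 M.

1.2 M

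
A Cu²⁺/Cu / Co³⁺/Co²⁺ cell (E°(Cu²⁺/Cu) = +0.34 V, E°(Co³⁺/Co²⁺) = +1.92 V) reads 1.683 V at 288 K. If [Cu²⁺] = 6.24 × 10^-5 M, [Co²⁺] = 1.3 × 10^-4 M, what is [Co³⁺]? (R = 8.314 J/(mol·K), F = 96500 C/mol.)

From the Nernst equation, ln Q = nF(E° − E)/RT = 2×96500×(1.58 − 1.683)/(8.314×288) = -8.302, so Q = 2.48 × 10^-4.
With Q = [Cu²⁺]·[Co²⁺]^2/[Co³⁺]^2 and the known concentrations, [Co³⁺]^2 in the denominator gives [Co³⁺] = 6.5 × 10^-5 M.

6.5 × 10^-5 M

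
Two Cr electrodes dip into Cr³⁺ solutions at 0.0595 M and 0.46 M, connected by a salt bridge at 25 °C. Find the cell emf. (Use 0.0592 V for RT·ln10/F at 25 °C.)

0.018 V

Both half-cells are Cr³⁺/Cr, so E°_cell = 0. The concentrated side is the cathode; the cell reaction moves Cr³⁺ from high to low concentration with n = 3.
Q = [Cr³⁺]_dilute/[Cr³⁺]_conc = 0.0595/0.46 = 0.129.
E = 0 − (0.0592/3) log Q = −(0.0592/3)(-0.888) = 0.0175 V.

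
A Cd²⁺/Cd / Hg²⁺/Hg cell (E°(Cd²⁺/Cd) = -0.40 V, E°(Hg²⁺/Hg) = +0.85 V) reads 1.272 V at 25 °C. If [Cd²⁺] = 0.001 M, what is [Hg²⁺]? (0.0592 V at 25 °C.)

0.0055 M

From the Nernst equation, log Q = n(E° − E)/0.0592 = 2(1.25 − 1.272)/0.0592 = -0.743, so Q = 0.181.
With Q = [Cd²⁺]/[Hg²⁺] and the known concentrations, [Hg²⁺] in the denominator gives [Hg²⁺] = 0.0055 M.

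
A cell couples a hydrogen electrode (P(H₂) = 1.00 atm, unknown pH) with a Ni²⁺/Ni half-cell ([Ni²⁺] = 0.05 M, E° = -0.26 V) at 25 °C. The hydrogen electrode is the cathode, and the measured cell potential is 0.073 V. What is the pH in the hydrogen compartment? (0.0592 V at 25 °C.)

pH = 3.81

E°_cell = 0.26 V and n = 2.
log Q = n(E° − E)/0.0592 = 2×(0.26 − 0.073)/0.0592 = 6.318.
With Q = [Ni²⁺]·P(H₂) / [H⁺]^2, solving for [H⁺] gives log[H⁺] = -3.809, so pH = 3.81.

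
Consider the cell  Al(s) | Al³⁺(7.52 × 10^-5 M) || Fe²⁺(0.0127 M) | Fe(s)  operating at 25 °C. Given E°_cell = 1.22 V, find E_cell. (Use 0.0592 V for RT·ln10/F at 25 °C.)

1.25 V

Balancing electrons gives n = 6; the reaction quotient is Q = [Al³⁺]^2/[Fe²⁺]^3 = 0.00276.
At 25 °C, E = E° − (0.0592/n) log Q = 1.22 − (0.0592/6)(-2.559) = 1.220 + 0.025 = 1.245 V.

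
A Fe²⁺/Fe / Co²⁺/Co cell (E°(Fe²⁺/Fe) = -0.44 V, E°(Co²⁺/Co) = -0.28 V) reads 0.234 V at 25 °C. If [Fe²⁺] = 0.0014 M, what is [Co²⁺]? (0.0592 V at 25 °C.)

From the Nernst equation, log Q = n(E° − E)/0.0592 = 2(0.16 − 0.234)/0.0592 = -2.500, so Q = 0.00316.
With Q = [Fe²⁺]/[Co²⁺] and the known concentrations, [Co²⁺] in the denominator gives [Co²⁺] = 0.44 M.

0.44 M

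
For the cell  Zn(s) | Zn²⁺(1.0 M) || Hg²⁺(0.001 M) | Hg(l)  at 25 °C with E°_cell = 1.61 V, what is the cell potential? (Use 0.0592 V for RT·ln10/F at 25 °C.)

1.52 V

Balancing electrons gives n = 2; the reaction quotient is Q = [Zn²⁺]/[Hg²⁺] = 1000.
At 25 °C, E = E° − (0.0592/n) log Q = 1.61 − (0.0592/2)(3.000) = 1.610 − 0.089 = 1.521 V.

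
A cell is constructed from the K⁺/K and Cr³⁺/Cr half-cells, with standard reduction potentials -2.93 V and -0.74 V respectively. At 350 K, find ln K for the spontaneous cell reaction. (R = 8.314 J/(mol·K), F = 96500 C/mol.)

ln K = 217.9

E°_cell = -0.74 − (-2.93) = 2.19 V, with n = 3 electrons transferred.
At equilibrium E = 0, so the Nernst equation gives ln K = nFE°/RT = (3)(96500)(2.19)/((8.314)(350)) = 217.88.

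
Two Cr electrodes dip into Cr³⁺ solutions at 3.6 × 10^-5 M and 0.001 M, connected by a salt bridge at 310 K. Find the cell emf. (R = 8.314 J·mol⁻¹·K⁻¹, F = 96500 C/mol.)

Both half-cells are Cr³⁺/Cr, so E°_cell = 0. The concentrated side is the cathode; the cell reaction moves Cr³⁺ from high to low concentration with n = 3.
Q = [Cr³⁺]_dilute/[Cr³⁺]_conc = 3.6 × 10^-5/0.001 = 0.0360.
E = 0 − (RT/nF) ln Q = −((8.314×310)/(3×96500))(-3.324) = 0.0296 V.

0.030 V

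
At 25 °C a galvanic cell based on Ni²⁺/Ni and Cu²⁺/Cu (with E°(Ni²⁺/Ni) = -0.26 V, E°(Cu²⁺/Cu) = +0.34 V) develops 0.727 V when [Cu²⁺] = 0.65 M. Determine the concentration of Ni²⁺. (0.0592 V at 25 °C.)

From the Nernst equation, log Q = n(E° − E)/0.0592 = 2(0.60 − 0.727)/0.0592 = -4.291, so Q = 5.12 × 10^-5.
With Q = [Ni²⁺]/[Cu²⁺] and the known concentrations, [Ni²⁺] in the numerator gives [Ni²⁺] = 3.3 × 10^-5 M.

3.3 × 10^-5 M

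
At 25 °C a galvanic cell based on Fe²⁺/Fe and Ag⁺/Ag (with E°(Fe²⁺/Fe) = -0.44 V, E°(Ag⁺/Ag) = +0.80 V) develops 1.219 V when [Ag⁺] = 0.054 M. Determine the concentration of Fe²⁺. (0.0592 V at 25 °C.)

From the Nernst equation, log Q = n(E° − E)/0.0592 = 2(1.24 − 1.219)/0.0592 = 0.709, so Q = 5.12.
With Q = [Fe²⁺]/[Ag⁺]^2 and the known concentrations, [Fe²⁺] in the numerator gives [Fe²⁺] = 0.015 M.

0.015 M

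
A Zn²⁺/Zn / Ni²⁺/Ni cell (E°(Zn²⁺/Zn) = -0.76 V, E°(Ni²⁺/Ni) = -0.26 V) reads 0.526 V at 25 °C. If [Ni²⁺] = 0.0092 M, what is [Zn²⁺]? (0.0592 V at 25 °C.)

0.0012 M

From the Nernst equation, log Q = n(E° − E)/0.0592 = 2(0.50 − 0.526)/0.0592 = -0.878, so Q = 0.132.
With Q = [Zn²⁺]/[Ni²⁺] and the known concentrations, [Zn²⁺] in the numerator gives [Zn²⁺] = 0.0012 M.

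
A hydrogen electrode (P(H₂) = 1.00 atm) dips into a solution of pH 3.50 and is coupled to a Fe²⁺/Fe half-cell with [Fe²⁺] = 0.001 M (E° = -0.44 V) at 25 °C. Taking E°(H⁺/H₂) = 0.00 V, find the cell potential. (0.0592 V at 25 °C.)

0.32 V

The hydrogen couple is the cathode, so E°_cell = 0.44 V; n = 2.
[H⁺] = 10^(−3.50) = 3.2 × 10^-4 M, and Q = [Fe²⁺]·P(H₂) / [H⁺]^2 = 1 × 10^4.
E = E° − (0.0592/2) log Q = 0.44 − (0.0592/2)(4.000) = 0.322 V.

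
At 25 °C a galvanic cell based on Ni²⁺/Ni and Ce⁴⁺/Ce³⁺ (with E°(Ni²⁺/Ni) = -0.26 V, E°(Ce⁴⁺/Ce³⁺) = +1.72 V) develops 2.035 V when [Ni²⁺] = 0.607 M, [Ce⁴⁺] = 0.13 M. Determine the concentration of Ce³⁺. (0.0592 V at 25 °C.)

0.02 M

From the Nernst equation, log Q = n(E° − E)/0.0592 = 2(1.98 − 2.035)/0.0592 = -1.858, so Q = 0.0139.
With Q = [Ni²⁺]·[Ce³⁺]^2/[Ce⁴⁺]^2 and the known concentrations, [Ce³⁺]^2 in the numerator gives [Ce³⁺] = 0.02 M.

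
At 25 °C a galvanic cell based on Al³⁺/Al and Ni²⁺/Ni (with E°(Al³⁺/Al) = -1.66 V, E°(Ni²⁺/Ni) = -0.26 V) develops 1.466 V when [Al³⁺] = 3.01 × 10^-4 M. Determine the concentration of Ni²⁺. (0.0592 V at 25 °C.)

0.76 M

From the Nernst equation, log Q = n(E° − E)/0.0592 = 6(1.40 − 1.466)/0.0592 = -6.689, so Q = 2.05 × 10^-7.
With Q = [Al³⁺]^2/[Ni²⁺]^3 and the known concentrations, [Ni²⁺]^3 in the denominator gives [Ni²⁺] = 0.76 M.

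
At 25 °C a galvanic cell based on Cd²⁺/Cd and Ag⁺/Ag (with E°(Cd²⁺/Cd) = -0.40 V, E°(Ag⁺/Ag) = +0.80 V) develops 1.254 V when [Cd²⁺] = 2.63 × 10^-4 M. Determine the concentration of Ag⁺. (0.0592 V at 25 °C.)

0.13 M

From the Nernst equation, log Q = n(E° − E)/0.0592 = 2(1.20 − 1.254)/0.0592 = -1.824, so Q = 0.0150.
With Q = [Cd²⁺]/[Ag⁺]^2 and the known concentrations, [Ag⁺]^2 in the denominator gives [Ag⁺] = 0.13 M.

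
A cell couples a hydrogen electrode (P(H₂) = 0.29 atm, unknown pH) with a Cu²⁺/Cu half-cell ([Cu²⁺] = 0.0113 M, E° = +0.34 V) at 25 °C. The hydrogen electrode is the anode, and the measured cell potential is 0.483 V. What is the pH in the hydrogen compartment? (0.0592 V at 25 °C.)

pH = 3.66

E°_cell = 0.34 V and n = 2.
log Q = n(E° − E)/0.0592 = 2×(0.34 − 0.483)/0.0592 = -4.831.
With Q = [H⁺]^2 / ([Cu²⁺]·P(H₂)), solving for [H⁺] gives log[H⁺] = -3.658, so pH = 3.66.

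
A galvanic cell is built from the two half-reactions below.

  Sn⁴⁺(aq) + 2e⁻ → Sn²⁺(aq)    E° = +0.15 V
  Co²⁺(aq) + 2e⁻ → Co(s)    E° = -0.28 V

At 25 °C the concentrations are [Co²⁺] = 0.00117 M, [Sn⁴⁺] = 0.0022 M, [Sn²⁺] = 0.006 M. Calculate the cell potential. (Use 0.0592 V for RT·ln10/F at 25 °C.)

The Sn⁴⁺/Sn²⁺ couple has the higher reduction potential and acts as the cathode, so E°_cell = +0.15 − (-0.28) = 0.43 V.
Balancing electrons gives n = 2; the reaction quotient is Q = [Co²⁺]·[Sn²⁺]/[Sn⁴⁺] = 0.00319.
At 25 °C, E = E° − (0.0592/n) log Q = 0.43 − (0.0592/2)(-2.496) = 0.430 + 0.074 = 0.504 V.

0.504 V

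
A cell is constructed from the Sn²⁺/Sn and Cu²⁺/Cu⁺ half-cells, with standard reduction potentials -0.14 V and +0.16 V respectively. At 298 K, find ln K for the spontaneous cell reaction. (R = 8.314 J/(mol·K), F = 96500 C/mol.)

ln K = 23.4

E°_cell = +0.16 − (-0.14) = 0.30 V, with n = 2 electrons transferred.
At equilibrium E = 0, so the Nernst equation gives ln K = nFE°/RT = (2)(96500)(0.30)/((8.314)(298)) = 23.37.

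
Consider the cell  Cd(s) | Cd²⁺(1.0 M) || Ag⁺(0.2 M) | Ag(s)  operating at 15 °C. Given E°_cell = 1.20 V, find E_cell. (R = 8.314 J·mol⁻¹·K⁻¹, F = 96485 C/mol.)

1.16 V

Balancing electrons gives n = 2; the reaction quotient is Q = [Cd²⁺]/[Ag⁺]^2 = 25.0.
E = E° − (RT/nF) ln Q = 1.20 − (8.314×288)/(2×96485) × (3.219) = 1.200 − 0.040 = 1.160 V.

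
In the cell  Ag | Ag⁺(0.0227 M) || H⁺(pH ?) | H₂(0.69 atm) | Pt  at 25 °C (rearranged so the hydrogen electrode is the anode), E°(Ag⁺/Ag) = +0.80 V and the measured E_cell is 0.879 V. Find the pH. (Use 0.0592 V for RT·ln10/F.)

pH = 3.06

E°_cell = 0.80 V and n = 2.
log Q = n(E° − E)/0.0592 = 2×(0.80 − 0.879)/0.0592 = -2.669.
With Q = [H⁺]^2 / ([Ag⁺]^2·P(H₂)), solving for [H⁺] gives log[H⁺] = -3.059, so pH = 3.06.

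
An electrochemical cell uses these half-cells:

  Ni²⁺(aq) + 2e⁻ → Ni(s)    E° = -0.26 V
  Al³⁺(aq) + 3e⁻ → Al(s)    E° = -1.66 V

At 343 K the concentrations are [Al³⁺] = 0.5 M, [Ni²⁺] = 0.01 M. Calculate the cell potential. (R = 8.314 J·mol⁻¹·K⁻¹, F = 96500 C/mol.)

The Ni²⁺/Ni couple has the higher reduction potential and acts as the cathode, so E°_cell = -0.26 − (-1.66) = 1.40 V.
Balancing electrons gives n = 6; the reaction quotient is Q = [Al³⁺]^2/[Ni²⁺]^3 = 2.5 × 10^5.
E = E° − (RT/nF) ln Q = 1.40 − (8.314×343)/(6×96500) × (12.429) = 1.400 − 0.061 = 1.339 V.

1.34 V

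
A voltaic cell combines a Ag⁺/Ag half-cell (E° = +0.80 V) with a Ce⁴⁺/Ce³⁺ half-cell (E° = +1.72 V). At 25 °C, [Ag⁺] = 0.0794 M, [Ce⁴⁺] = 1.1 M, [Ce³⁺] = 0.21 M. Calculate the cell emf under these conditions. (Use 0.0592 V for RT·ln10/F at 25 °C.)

1.03 V

The Ce⁴⁺/Ce³⁺ couple has the higher reduction potential and acts as the cathode, so E°_cell = +1.72 − (+0.80) = 0.92 V.
Balancing electrons gives n = 1; the reaction quotient is Q = [Ag⁺]·[Ce³⁺]/[Ce⁴⁺] = 0.0152.
At 25 °C, E = E° − (0.0592/n) log Q = 0.92 − (0.0592/1)(-1.819) = 0.920 + 0.108 = 1.028 V.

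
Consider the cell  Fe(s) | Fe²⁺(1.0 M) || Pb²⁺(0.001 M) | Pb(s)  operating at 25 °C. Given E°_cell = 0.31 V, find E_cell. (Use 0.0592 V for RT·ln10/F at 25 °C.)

0.221 V

Balancing electrons gives n = 2; the reaction quotient is Q = [Fe²⁺]/[Pb²⁺] = 1000.
At 25 °C, E = E° − (0.0592/n) log Q = 0.31 − (0.0592/2)(3.000) = 0.310 − 0.089 = 0.221 V.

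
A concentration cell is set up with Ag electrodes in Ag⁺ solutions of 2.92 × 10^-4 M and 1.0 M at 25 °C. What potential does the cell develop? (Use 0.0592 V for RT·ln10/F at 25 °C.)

0.21 V

Both half-cells are Ag⁺/Ag, so E°_cell = 0. The concentrated side is the cathode; the cell reaction moves Ag⁺ from high to low concentration with n = 1.
Q = [Ag⁺]_dilute/[Ag⁺]_conc = 2.92 × 10^-4/1.0 = 2.92 × 10^-4.
E = 0 − (0.0592/1) log Q = −(0.0592/1)(-3.535) = 0.2093 V.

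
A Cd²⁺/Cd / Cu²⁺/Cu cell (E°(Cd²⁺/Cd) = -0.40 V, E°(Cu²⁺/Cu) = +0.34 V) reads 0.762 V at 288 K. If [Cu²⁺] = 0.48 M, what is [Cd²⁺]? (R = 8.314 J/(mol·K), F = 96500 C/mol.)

From the Nernst equation, ln Q = nF(E° − E)/RT = 2×96500×(0.74 − 0.762)/(8.314×288) = -1.773, so Q = 0.170.
With Q = [Cd²⁺]/[Cu²⁺] and the known concentrations, [Cd²⁺] in the numerator gives [Cd²⁺] = 0.081 M.

0.081 M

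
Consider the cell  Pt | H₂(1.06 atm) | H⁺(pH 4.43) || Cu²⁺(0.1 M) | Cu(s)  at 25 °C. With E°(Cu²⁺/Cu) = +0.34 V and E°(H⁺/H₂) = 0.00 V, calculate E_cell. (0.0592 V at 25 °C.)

0.57 V

The Cu²⁺/Cu couple is the cathode, so E°_cell = 0.34 V; n = 2.
[H⁺] = 10^(−4.43) = 3.7 × 10^-5 M, and Q = [H⁺]^2 / ([Cu²⁺]·P(H₂)) = 1.3 × 10^-8.
E = E° − (0.0592/2) log Q = 0.34 − (0.0592/2)(-7.885) = 0.573 V.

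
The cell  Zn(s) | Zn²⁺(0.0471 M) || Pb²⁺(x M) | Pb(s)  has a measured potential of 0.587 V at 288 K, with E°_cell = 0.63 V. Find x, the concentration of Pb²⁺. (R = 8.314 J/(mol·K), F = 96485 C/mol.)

From the Nernst equation, ln Q = nF(E° − E)/RT = 2×96485×(0.63 − 0.587)/(8.314×288) = 3.465, so Q = 32.0.
With Q = [Zn²⁺]/[Pb²⁺] and the known concentrations, [Pb²⁺] in the denominator gives [Pb²⁺] = 0.0015 M.

0.0015 M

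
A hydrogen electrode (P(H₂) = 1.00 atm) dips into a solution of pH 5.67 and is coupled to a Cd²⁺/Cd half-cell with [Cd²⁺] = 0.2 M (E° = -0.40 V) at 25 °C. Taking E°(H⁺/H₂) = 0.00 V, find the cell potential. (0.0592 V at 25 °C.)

0.085 V

The hydrogen couple is the cathode, so E°_cell = 0.40 V; n = 2.
[H⁺] = 10^(−5.67) = 2.1 × 10^-6 M, and Q = [Cd²⁺]·P(H₂) / [H⁺]^2 = 4.38 × 10^10.
E = E° − (0.0592/2) log Q = 0.40 − (0.0592/2)(10.641) = 0.085 V.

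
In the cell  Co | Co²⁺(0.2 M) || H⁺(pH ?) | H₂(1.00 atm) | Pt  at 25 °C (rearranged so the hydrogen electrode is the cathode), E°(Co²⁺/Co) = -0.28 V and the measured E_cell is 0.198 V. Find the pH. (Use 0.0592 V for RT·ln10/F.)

E°_cell = 0.28 V and n = 2.
log Q = n(E° − E)/0.0592 = 2×(0.28 − 0.198)/0.0592 = 2.770.
With Q = [Co²⁺]·P(H₂) / [H⁺]^2, solving for [H⁺] gives log[H⁺] = -1.735, so pH = 1.73.

pH = 1.73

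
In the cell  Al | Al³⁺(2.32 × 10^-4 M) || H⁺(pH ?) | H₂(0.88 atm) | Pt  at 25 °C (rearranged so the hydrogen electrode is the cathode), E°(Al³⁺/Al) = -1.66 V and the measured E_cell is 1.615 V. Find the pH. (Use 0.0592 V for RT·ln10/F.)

E°_cell = 1.66 V and n = 6.
log Q = n(E° − E)/0.0592 = 6×(1.66 − 1.615)/0.0592 = 4.561.
With Q = [Al³⁺]^2·P(H₂)^3 / [H⁺]^6, solving for [H⁺] gives log[H⁺] = -1.999, so pH = 2.00.

pH = 2.00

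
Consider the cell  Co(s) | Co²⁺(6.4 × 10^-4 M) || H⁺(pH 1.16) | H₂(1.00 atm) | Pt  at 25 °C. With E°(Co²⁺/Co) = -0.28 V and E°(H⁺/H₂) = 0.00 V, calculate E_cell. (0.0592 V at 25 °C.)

0.31 V

The hydrogen couple is the cathode, so E°_cell = 0.28 V; n = 2.
[H⁺] = 10^(−1.16) = 0.069 M, and Q = [Co²⁺]·P(H₂) / [H⁺]^2 = 0.134.
E = E° − (0.0592/2) log Q = 0.28 − (0.0592/2)(-0.874) = 0.306 V.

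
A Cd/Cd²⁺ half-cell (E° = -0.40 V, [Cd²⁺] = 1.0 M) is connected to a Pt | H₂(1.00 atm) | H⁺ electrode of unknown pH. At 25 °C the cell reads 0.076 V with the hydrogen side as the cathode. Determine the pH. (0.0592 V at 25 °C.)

E°_cell = 0.40 V and n = 2.
log Q = n(E° − E)/0.0592 = 2×(0.40 − 0.076)/0.0592 = 10.946.
With Q = [Cd²⁺]·P(H₂) / [H⁺]^2, solving for [H⁺] gives log[H⁺] = -5.473, so pH = 5.47.

pH = 5.47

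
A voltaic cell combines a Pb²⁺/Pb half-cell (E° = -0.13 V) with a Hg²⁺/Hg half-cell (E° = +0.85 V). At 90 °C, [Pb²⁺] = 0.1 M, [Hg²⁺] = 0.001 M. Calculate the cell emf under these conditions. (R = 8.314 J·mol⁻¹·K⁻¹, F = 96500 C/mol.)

0.908 V

The Hg²⁺/Hg couple has the higher reduction potential and acts as the cathode, so E°_cell = +0.85 − (-0.13) = 0.98 V.
Balancing electrons gives n = 2; the reaction quotient is Q = [Pb²⁺]/[Hg²⁺] = 100.
E = E° − (RT/nF) ln Q = 0.98 − (8.314×363)/(2×96500) × (4.605) = 0.980 − 0.072 = 0.908 V.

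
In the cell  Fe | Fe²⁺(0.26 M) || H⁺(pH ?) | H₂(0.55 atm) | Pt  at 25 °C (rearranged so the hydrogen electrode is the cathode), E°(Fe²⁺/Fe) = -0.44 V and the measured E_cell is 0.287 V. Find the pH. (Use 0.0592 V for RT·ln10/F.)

E°_cell = 0.44 V and n = 2.
log Q = n(E° − E)/0.0592 = 2×(0.44 − 0.287)/0.0592 = 5.169.
With Q = [Fe²⁺]·P(H₂) / [H⁺]^2, solving for [H⁺] gives log[H⁺] = -3.007, so pH = 3.01.

pH = 3.01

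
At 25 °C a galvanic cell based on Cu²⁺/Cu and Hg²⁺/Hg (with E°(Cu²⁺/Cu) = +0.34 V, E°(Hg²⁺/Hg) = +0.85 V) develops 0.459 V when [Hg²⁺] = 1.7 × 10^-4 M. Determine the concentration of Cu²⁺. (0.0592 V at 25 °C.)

From the Nernst equation, log Q = n(E° − E)/0.0592 = 2(0.51 − 0.459)/0.0592 = 1.723, so Q = 52.8.
With Q = [Cu²⁺]/[Hg²⁺] and the known concentrations, [Cu²⁺] in the numerator gives [Cu²⁺] = 0.009 M.

0.009 M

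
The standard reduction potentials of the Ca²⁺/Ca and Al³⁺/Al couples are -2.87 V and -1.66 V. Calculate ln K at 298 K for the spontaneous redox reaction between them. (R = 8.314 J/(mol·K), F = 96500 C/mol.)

ln K = 282.8

E°_cell = -1.66 − (-2.87) = 1.21 V, with n = 6 electrons transferred.
At equilibrium E = 0, so the Nernst equation gives ln K = nFE°/RT = (6)(96500)(1.21)/((8.314)(298)) = 282.77.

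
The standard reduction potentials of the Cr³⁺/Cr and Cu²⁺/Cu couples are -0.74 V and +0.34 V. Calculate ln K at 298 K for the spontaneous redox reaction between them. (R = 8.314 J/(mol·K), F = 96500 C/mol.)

E°_cell = +0.34 − (-0.74) = 1.08 V, with n = 6 electrons transferred.
At equilibrium E = 0, so the Nernst equation gives ln K = nFE°/RT = (6)(96500)(1.08)/((8.314)(298)) = 252.39.

ln K = 252.4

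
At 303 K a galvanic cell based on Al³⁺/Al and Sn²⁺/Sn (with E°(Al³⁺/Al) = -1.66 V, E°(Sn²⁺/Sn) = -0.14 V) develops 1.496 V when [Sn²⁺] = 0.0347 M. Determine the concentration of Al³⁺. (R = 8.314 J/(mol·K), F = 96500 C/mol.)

0.1 M

From the Nernst equation, ln Q = nF(E° − E)/RT = 6×96500×(1.52 − 1.496)/(8.314×303) = 5.516, so Q = 249.
With Q = [Al³⁺]^2/[Sn²⁺]^3 and the known concentrations, [Al³⁺]^2 in the numerator gives [Al³⁺] = 0.1 M.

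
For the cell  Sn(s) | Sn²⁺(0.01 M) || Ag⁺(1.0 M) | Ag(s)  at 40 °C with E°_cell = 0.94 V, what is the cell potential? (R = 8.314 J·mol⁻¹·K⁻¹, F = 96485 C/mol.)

1.00 V

Balancing electrons gives n = 2; the reaction quotient is Q = [Sn²⁺]/[Ag⁺]^2 = 0.0100.
E = E° − (RT/nF) ln Q = 0.94 − (8.314×313)/(2×96485) × (-4.605) = 0.940 + 0.062 = 1.002 V.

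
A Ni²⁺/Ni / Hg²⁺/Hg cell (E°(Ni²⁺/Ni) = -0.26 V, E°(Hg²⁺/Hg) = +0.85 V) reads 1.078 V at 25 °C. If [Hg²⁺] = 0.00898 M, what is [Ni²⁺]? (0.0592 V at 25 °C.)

From the Nernst equation, log Q = n(E° − E)/0.0592 = 2(1.11 − 1.078)/0.0592 = 1.081, so Q = 12.1.
With Q = [Ni²⁺]/[Hg²⁺] and the known concentrations, [Ni²⁺] in the numerator gives [Ni²⁺] = 0.11 M.

0.11 M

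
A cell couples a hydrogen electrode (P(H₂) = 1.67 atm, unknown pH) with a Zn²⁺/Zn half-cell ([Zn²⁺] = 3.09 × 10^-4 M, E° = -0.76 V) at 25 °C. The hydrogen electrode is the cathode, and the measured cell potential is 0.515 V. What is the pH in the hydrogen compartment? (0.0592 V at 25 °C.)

pH = 5.78

E°_cell = 0.76 V and n = 2.
log Q = n(E° − E)/0.0592 = 2×(0.76 − 0.515)/0.0592 = 8.277.
With Q = [Zn²⁺]·P(H₂) / [H⁺]^2, solving for [H⁺] gives log[H⁺] = -5.782, so pH = 5.78.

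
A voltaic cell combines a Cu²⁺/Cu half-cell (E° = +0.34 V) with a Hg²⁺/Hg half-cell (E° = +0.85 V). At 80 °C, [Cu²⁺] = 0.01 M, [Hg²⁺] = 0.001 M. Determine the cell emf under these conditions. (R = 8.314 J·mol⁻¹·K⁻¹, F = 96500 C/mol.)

The Hg²⁺/Hg couple has the higher reduction potential and acts as the cathode, so E°_cell = +0.85 − (+0.34) = 0.51 V.
Balancing electrons gives n = 2; the reaction quotient is Q = [Cu²⁺]/[Hg²⁺] = 10.0.
E = E° − (RT/nF) ln Q = 0.51 − (8.314×353)/(2×96500) × (2.303) = 0.510 − 0.035 = 0.475 V.

0.475 V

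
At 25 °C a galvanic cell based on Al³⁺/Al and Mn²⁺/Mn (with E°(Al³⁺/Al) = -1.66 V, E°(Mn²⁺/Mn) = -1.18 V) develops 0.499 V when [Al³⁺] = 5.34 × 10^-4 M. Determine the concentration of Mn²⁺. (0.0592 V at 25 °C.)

From the Nernst equation, log Q = n(E° − E)/0.0592 = 6(0.48 − 0.499)/0.0592 = -1.926, so Q = 0.0119.
With Q = [Al³⁺]^2/[Mn²⁺]^3 and the known concentrations, [Mn²⁺]^3 in the denominator gives [Mn²⁺] = 0.029 M.

0.029 M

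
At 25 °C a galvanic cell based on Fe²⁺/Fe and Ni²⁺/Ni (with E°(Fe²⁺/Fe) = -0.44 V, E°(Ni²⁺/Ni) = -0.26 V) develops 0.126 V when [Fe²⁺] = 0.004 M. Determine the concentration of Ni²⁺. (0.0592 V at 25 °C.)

6 × 10^-5 M

From the Nernst equation, log Q = n(E° − E)/0.0592 = 2(0.18 − 0.126)/0.0592 = 1.824, so Q = 66.7.
With Q = [Fe²⁺]/[Ni²⁺] and the known concentrations, [Ni²⁺] in the denominator gives [Ni²⁺] = 6 × 10^-5 M.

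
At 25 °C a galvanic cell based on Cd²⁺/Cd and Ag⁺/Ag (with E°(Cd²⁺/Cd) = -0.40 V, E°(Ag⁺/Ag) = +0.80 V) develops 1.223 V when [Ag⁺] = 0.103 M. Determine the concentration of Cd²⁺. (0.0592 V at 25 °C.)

0.0018 M

From the Nernst equation, log Q = n(E° − E)/0.0592 = 2(1.20 − 1.223)/0.0592 = -0.777, so Q = 0.167.
With Q = [Cd²⁺]/[Ag⁺]^2 and the known concentrations, [Cd²⁺] in the numerator gives [Cd²⁺] = 0.0018 M.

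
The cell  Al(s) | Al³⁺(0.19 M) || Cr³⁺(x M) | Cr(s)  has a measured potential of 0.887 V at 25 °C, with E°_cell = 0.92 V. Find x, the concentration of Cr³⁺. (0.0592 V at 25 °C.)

0.004 M

From the Nernst equation, log Q = n(E° − E)/0.0592 = 3(0.92 − 0.887)/0.0592 = 1.672, so Q = 47.0.
With Q = [Al³⁺]/[Cr³⁺] and the known concentrations, [Cr³⁺] in the denominator gives [Cr³⁺] = 0.004 M.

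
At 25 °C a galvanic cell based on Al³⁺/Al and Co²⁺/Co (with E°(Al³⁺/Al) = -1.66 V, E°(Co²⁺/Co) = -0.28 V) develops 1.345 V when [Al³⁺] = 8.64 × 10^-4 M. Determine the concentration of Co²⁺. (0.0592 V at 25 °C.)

6 × 10^-4 M

From the Nernst equation, log Q = n(E° − E)/0.0592 = 6(1.38 − 1.345)/0.0592 = 3.547, so Q = 3530.
With Q = [Al³⁺]^2/[Co²⁺]^3 and the known concentrations, [Co²⁺]^3 in the denominator gives [Co²⁺] = 6 × 10^-4 M.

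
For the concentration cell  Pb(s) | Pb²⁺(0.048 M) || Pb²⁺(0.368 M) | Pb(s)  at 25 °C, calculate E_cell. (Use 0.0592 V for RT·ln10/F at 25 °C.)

Both half-cells are Pb²⁺/Pb, so E°_cell = 0. The concentrated side is the cathode; the cell reaction moves Pb²⁺ from high to low concentration with n = 2.
Q = [Pb²⁺]_dilute/[Pb²⁺]_conc = 0.048/0.368 = 0.130.
E = 0 − (0.0592/2) log Q = −(0.0592/2)(-0.885) = 0.0262 V.

0.026 V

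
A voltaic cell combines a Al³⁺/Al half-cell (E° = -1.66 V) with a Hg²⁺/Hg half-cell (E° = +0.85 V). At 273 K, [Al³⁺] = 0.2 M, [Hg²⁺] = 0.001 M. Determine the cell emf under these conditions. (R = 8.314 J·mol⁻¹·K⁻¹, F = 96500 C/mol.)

2.44 V

The Hg²⁺/Hg couple has the higher reduction potential and acts as the cathode, so E°_cell = +0.85 − (-1.66) = 2.51 V.
Balancing electrons gives n = 6; the reaction quotient is Q = [Al³⁺]^2/[Hg²⁺]^3 = 4 × 10^7.
E = E° − (RT/nF) ln Q = 2.51 − (8.314×273)/(6×96500) × (17.504) = 2.510 − 0.069 = 2.441 V.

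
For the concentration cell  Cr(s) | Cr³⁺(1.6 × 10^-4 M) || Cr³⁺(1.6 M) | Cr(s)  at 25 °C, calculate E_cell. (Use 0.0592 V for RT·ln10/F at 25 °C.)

0.079 V

Both half-cells are Cr³⁺/Cr, so E°_cell = 0. The concentrated side is the cathode; the cell reaction moves Cr³⁺ from high to low concentration with n = 3.
Q = [Cr³⁺]_dilute/[Cr³⁺]_conc = 1.6 × 10^-4/1.6 = 1 × 10^-4.
E = 0 − (0.0592/3) log Q = −(0.0592/3)(-4.000) = 0.0789 V.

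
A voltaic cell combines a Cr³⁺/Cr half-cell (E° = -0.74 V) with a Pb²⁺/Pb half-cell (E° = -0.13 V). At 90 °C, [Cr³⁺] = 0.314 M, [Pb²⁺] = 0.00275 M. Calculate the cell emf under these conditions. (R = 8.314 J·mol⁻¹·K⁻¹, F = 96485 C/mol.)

The Pb²⁺/Pb couple has the higher reduction potential and acts as the cathode, so E°_cell = -0.13 − (-0.74) = 0.61 V.
Balancing electrons gives n = 6; the reaction quotient is Q = [Cr³⁺]^2/[Pb²⁺]^3 = 4.74 × 10^6.
E = E° − (RT/nF) ln Q = 0.61 − (8.314×363)/(6×96485) × (15.372) = 0.610 − 0.080 = 0.530 V.

0.530 V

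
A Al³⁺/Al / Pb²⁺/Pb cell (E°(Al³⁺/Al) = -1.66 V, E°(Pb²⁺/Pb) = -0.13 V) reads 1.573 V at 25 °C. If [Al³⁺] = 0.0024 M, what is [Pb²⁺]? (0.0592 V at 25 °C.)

0.51 M

From the Nernst equation, log Q = n(E° − E)/0.0592 = 6(1.53 − 1.573)/0.0592 = -4.358, so Q = 4.38 × 10^-5.
With Q = [Al³⁺]^2/[Pb²⁺]^3 and the known concentrations, [Pb²⁺]^3 in the denominator gives [Pb²⁺] = 0.51 M.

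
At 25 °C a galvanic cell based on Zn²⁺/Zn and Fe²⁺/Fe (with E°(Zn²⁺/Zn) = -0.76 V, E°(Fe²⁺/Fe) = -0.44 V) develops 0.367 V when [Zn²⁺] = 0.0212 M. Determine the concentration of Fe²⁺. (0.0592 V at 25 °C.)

0.82 M

From the Nernst equation, log Q = n(E° − E)/0.0592 = 2(0.32 − 0.367)/0.0592 = -1.588, so Q = 0.0258.
With Q = [Zn²⁺]/[Fe²⁺] and the known concentrations, [Fe²⁺] in the denominator gives [Fe²⁺] = 0.82 M.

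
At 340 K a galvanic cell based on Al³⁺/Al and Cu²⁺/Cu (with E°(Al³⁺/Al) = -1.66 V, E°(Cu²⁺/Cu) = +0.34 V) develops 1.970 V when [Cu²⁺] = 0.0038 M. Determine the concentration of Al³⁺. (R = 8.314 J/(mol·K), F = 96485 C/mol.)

From the Nernst equation, ln Q = nF(E° − E)/RT = 6×96485×(2.00 − 1.970)/(8.314×340) = 6.144, so Q = 466.
With Q = [Al³⁺]^2/[Cu²⁺]^3 and the known concentrations, [Al³⁺]^2 in the numerator gives [Al³⁺] = 0.0051 M.

0.0051 M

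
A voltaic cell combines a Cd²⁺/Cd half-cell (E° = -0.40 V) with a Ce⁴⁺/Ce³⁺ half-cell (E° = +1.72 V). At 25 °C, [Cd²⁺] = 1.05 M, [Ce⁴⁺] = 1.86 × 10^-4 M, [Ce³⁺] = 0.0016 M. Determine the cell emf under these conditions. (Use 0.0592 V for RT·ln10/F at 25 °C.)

The Ce⁴⁺/Ce³⁺ couple has the higher reduction potential and acts as the cathode, so E°_cell = +1.72 − (-0.40) = 2.12 V.
Balancing electrons gives n = 2; the reaction quotient is Q = [Cd²⁺]·[Ce³⁺]^2/[Ce⁴⁺]^2 = 77.7.
At 25 °C, E = E° − (0.0592/n) log Q = 2.12 − (0.0592/2)(1.890) = 2.120 − 0.056 = 2.064 V.

2.06 V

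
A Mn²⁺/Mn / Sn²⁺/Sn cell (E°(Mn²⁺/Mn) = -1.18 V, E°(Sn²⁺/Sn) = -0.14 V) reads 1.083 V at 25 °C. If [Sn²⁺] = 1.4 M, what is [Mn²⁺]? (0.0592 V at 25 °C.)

From the Nernst equation, log Q = n(E° − E)/0.0592 = 2(1.04 − 1.083)/0.0592 = -1.453, so Q = 0.0353.
With Q = [Mn²⁺]/[Sn²⁺] and the known concentrations, [Mn²⁺] in the numerator gives [Mn²⁺] = 0.049 M.

0.049 M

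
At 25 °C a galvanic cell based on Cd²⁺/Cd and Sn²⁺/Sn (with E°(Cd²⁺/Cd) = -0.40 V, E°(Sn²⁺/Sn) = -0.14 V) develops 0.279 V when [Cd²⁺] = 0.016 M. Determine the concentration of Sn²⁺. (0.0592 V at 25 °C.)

0.07 M

From the Nernst equation, log Q = n(E° − E)/0.0592 = 2(0.26 − 0.279)/0.0592 = -0.642, so Q = 0.228.
With Q = [Cd²⁺]/[Sn²⁺] and the known concentrations, [Sn²⁺] in the denominator gives [Sn²⁺] = 0.07 M.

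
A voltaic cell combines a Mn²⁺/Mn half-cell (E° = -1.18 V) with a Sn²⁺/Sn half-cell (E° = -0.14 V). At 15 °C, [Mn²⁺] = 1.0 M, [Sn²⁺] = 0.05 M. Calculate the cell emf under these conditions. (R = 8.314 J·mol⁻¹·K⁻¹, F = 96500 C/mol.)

1.00 V

The Sn²⁺/Sn couple has the higher reduction potential and acts as the cathode, so E°_cell = -0.14 − (-1.18) = 1.04 V.
Balancing electrons gives n = 2; the reaction quotient is Q = [Mn²⁺]/[Sn²⁺] = 20.0.
E = E° − (RT/nF) ln Q = 1.04 − (8.314×288)/(2×96500) × (2.996) = 1.040 − 0.037 = 1.003 V.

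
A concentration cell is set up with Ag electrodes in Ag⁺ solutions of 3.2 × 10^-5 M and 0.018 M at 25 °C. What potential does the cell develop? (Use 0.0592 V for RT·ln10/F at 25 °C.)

Both half-cells are Ag⁺/Ag, so E°_cell = 0. The concentrated side is the cathode; the cell reaction moves Ag⁺ from high to low concentration with n = 1.
Q = [Ag⁺]_dilute/[Ag⁺]_conc = 3.2 × 10^-5/0.018 = 0.00178.
E = 0 − (0.0592/1) log Q = −(0.0592/1)(-2.750) = 0.1628 V.

0.16 V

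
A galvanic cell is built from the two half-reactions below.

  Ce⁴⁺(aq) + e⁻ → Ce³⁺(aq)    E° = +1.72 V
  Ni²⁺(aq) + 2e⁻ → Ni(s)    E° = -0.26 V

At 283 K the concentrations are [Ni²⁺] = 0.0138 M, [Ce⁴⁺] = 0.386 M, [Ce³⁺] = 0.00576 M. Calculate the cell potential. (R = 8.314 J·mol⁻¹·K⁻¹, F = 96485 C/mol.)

The Ce⁴⁺/Ce³⁺ couple has the higher reduction potential and acts as the cathode, so E°_cell = +1.72 − (-0.26) = 1.98 V.
Balancing electrons gives n = 2; the reaction quotient is Q = [Ni²⁺]·[Ce³⁺]^2/[Ce⁴⁺]^2 = 3.07 × 10^-6.
E = E° − (RT/nF) ln Q = 1.98 − (8.314×283)/(2×96485) × (-12.693) = 1.980 + 0.155 = 2.135 V.

2.13 V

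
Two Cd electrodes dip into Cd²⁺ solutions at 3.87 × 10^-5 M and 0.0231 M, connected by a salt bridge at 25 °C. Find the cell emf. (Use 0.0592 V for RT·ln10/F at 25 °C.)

0.082 V

Both half-cells are Cd²⁺/Cd, so E°_cell = 0. The concentrated side is the cathode; the cell reaction moves Cd²⁺ from high to low concentration with n = 2.
Q = [Cd²⁺]_dilute/[Cd²⁺]_conc = 3.87 × 10^-5/0.0231 = 0.00168.
E = 0 − (0.0592/2) log Q = −(0.0592/2)(-2.776) = 0.0822 V.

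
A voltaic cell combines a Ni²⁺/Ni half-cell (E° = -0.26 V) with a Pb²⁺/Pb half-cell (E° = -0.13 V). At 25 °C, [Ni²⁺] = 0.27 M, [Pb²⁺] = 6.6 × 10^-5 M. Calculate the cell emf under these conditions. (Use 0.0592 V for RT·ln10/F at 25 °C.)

The Pb²⁺/Pb couple has the higher reduction potential and acts as the cathode, so E°_cell = -0.13 − (-0.26) = 0.13 V.
Balancing electrons gives n = 2; the reaction quotient is Q = [Ni²⁺]/[Pb²⁺] = 4090.
At 25 °C, E = E° − (0.0592/n) log Q = 0.13 − (0.0592/2)(3.612) = 0.130 − 0.107 = 0.023 V.

0.023 V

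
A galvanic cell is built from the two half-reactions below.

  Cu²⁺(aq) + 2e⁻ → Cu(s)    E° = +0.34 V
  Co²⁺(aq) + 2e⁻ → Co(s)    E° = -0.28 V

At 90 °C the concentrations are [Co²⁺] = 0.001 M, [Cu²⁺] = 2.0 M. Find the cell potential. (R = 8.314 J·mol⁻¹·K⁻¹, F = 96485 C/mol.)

0.739 V

The Cu²⁺/Cu couple has the higher reduction potential and acts as the cathode, so E°_cell = +0.34 − (-0.28) = 0.62 V.
Balancing electrons gives n = 2; the reaction quotient is Q = [Co²⁺]/[Cu²⁺] = 5 × 10^-4.
E = E° − (RT/nF) ln Q = 0.62 − (8.314×363)/(2×96485) × (-7.601) = 0.620 + 0.119 = 0.739 V.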